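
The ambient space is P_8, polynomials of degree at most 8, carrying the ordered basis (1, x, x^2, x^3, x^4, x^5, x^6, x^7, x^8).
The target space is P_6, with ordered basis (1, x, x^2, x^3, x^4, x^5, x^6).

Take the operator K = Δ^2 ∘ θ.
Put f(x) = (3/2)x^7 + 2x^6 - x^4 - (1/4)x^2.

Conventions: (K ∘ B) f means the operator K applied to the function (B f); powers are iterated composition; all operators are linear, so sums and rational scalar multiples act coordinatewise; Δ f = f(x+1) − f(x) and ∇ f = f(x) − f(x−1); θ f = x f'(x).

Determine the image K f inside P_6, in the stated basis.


the result is g(x) = 441x^5 + 2565x^4 + 6585x^3 + 9087x^2 + 6621x + 2010

θ f = (21/2)x^7 + 12x^6 - 4x^4 - (1/2)x^2
Δ θ f = (147/2)x^6 + (585/2)x^5 + (1095/2)x^4 + (1183/2)x^3 + (753/2)x^2 + (257/2)x + 18
Δ Δ θ f = 441x^5 + 2565x^4 + 6585x^3 + 9087x^2 + 6621x + 2010


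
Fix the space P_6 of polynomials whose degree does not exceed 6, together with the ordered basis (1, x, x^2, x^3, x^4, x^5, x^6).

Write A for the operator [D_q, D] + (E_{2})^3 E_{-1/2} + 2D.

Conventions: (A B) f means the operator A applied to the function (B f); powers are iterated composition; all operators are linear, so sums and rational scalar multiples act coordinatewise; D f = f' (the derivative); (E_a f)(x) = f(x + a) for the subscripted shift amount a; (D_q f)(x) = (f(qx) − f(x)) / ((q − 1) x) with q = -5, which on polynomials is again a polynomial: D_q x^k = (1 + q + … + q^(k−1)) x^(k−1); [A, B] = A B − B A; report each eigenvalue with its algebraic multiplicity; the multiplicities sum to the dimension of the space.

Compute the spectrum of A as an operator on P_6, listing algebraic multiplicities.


λ = 1 (multiplicity 7)

image of 1: 1
image of x: x + 15/2
image of x^2: x^2 + 15x + 145/4
image of x^3: x^3 + (45/2)x^2 + (147/4)x + 1331/8
image of x^4: x^4 + 30x^3 + (1155/2)x^2 + (1331/2)x + 14641/16
image of x^5: x^5 + (75/2)x^4 - (4603/2)x^3 + (6655/4)x^2 + (73205/16)x + 161051/32
image of x^6: x^6 + 45x^5 + (66399/4)x^4 + (6655/2)x^3 + (219615/16)x^2 + (483153/16)x + 1771561/64
the matrix is upper triangular; its diagonal is (1, 1, 1, 1, 1, 1, 1)
for a triangular matrix the eigenvalues are the diagonal entries, with algebraic multiplicity their repetition count


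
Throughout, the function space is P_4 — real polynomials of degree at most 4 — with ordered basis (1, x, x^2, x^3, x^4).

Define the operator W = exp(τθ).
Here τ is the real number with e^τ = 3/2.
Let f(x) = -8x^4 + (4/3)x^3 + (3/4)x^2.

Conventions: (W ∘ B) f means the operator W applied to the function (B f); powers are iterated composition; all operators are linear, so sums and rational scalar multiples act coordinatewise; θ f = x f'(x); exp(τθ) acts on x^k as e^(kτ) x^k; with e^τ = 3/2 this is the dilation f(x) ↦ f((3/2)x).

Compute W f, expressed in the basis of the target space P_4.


the result is g(x) = -(81/2)x^4 + (9/2)x^3 + (27/16)x^2

exp(τθ) x^k = e^(kτ) x^k; with e^τ = 3/2 this sends x^k to (3/2)^k x^k
x^2 ↦ 9/4 x^2
x^3 ↦ 27/8 x^3
x^4 ↦ 81/16 x^4
applying this coordinatewise to f: exp(τθ) f = -(81/2)x^4 + (9/2)x^3 + (27/16)x^2


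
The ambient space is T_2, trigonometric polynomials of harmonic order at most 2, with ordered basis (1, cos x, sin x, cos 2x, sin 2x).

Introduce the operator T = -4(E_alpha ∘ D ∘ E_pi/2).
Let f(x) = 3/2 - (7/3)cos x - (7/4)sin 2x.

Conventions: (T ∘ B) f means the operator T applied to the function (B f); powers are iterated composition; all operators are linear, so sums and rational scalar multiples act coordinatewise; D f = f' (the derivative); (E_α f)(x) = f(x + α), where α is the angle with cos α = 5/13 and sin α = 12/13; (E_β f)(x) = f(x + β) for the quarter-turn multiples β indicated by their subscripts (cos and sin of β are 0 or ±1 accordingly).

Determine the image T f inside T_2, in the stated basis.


g(x) = -(140/39)cos x + (112/13)sin x + (1666/169)cos 2x + (1680/169)sin 2x

E_pi/2 f = 3/2 + (7/3)sin x + (7/4)sin 2x
D E_pi/2 f = (7/3)cos x + (7/2)cos 2x
E_alpha D E_pi/2 f = (35/39)cos x - (28/13)sin x - (833/338)cos 2x - (420/169)sin 2x
(-4(E_alpha ∘ D ∘ E_pi/2)) f = -(140/39)cos x + (112/13)sin x + (1666/169)cos 2x + (1680/169)sin 2x


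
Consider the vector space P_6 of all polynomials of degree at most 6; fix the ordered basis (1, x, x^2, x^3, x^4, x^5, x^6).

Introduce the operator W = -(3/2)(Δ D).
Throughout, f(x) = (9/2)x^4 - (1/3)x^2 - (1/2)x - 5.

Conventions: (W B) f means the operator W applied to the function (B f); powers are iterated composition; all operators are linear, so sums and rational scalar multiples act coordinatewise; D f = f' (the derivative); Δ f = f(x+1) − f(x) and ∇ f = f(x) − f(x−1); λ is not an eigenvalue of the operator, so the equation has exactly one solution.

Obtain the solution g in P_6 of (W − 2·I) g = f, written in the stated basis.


the image equals g(x) = -(9/4)x^4 + (245/12)x^2 + (41/2)x - 171/8

write g with unknown coordinates in the stated basis and equate coefficients in (W − 2·I) g = f
solving from the highest basis element down gives g = -(9/4)x^4 + (245/12)x^2 + (41/2)x - 171/8
check: W g = (81/2)x^2 + (81/2)x - 191/4
so W g − 2·g = (9/2)x^4 - (1/3)x^2 - (1/2)x - 5 = f ✓


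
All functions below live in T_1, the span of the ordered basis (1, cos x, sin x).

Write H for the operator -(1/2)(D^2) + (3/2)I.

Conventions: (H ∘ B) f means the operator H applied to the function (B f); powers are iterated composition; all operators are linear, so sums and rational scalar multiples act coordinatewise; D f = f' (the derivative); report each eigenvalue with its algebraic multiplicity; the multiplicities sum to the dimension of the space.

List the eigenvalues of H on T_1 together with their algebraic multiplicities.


image of 1: 3/2
image of cos x: 2cos x
image of sin x: 2sin x
the matrix is diagonal; its diagonal is (3/2, 2, 2)
for a triangular matrix the eigenvalues are the diagonal entries, with algebraic multiplicity their repetition count

λ = 3/2 (multiplicity 1), λ = 2 (multiplicity 2)


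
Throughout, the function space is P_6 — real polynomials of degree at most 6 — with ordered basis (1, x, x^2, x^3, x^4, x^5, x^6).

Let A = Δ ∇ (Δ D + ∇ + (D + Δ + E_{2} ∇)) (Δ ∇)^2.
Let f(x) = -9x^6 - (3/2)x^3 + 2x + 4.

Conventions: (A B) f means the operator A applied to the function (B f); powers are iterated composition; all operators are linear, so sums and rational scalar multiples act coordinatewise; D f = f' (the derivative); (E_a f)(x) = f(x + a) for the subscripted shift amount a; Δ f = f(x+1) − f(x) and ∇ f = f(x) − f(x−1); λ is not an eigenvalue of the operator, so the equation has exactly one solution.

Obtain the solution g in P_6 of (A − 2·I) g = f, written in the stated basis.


the result is g(x) = (9/2)x^6 + (3/4)x^3 - x - 2

write g with unknown coordinates in the stated basis and equate coefficients in (A − 2·I) g = f
solving from the highest basis element down gives g = (9/2)x^6 + (3/4)x^3 - x - 2
check: A g = 0
so A g − 2·g = -9x^6 - (3/2)x^3 + 2x + 4 = f ✓


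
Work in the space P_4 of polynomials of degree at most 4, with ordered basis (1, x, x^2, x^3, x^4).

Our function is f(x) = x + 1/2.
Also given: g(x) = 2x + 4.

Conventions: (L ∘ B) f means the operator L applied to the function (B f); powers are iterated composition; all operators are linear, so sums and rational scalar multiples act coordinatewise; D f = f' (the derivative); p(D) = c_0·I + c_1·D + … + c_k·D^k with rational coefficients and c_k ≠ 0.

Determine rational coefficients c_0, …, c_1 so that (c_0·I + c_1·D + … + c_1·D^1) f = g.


D^0 f = x + 1/2
D^1 f = 1
matching coefficients of g against c_0 f + c_1 Df + … from the top degree down determines the c_i
solution: c_0 = 2, c_1 = 3

c_0 = 2, c_1 = 3


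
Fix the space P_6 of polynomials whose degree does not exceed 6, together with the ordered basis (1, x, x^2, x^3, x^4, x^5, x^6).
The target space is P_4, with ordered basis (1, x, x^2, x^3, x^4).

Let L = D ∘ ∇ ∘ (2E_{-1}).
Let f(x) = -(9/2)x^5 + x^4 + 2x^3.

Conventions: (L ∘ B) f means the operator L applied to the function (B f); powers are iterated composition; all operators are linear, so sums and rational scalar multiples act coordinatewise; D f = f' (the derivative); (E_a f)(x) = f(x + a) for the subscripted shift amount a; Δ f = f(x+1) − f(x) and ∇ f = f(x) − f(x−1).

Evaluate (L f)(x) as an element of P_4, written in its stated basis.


g(x) = -180x^3 + 834x^2 - 1308x + 695

E_{-1} f = -(9/2)x^5 + (47/2)x^4 - 47x^3 + 45x^2 - (41/2)x + 7/2
(2E_{-1}) f = -9x^5 + 47x^4 - 94x^3 + 90x^2 - 41x + 7
∇ (2E_{-1}) f = -45x^4 + 278x^3 - 654x^2 + 695x - 281
D ∇ (2E_{-1}) f = -180x^3 + 834x^2 - 1308x + 695


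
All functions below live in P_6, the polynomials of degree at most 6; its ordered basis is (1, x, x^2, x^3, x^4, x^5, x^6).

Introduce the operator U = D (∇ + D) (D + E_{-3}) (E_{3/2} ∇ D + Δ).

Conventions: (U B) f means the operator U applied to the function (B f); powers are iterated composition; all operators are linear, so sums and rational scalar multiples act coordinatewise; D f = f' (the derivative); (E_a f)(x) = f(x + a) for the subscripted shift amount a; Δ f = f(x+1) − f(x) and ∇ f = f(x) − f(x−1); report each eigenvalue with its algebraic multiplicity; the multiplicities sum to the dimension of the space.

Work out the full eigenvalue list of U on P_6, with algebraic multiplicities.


λ = 0 (multiplicity 7)

image of 1: 0
image of x: 0
image of x^2: 0
image of x^3: 12
image of x^4: 48x - 36
image of x^5: 120x^2 - 180x + 690
image of x^6: 240x^3 - 540x^2 + 4140x - 330
the matrix is upper triangular; its diagonal is (0, 0, 0, 0, 0, 0, 0)
for a triangular matrix the eigenvalues are the diagonal entries, with algebraic multiplicity their repetition count


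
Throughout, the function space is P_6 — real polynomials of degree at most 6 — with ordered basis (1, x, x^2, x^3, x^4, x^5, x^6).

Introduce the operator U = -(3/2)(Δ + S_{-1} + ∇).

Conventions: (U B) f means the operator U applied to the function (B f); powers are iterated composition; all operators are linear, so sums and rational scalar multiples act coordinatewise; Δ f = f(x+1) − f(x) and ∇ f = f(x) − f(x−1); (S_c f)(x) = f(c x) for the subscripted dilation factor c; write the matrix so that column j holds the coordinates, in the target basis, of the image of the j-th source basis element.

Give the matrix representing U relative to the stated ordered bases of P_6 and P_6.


the matrix is [[-3/2, -3, 0, -3, 0, -3, 0]; [0, 3/2, -6, 0, -12, 0, -18]; [0, 0, -3/2, -9, 0, -30, 0]; [0, 0, 0, 3/2, -12, 0, -60]; [0, 0, 0, 0, -3/2, -15, 0]; [0, 0, 0, 0, 0, 3/2, -18]; [0, 0, 0, 0, 0, 0, -3/2]] (rows listed top to bottom)

image of 1: -3/2
image of x: (3/2)x - 3
image of x^2: -(3/2)x^2 - 6x
image of x^3: (3/2)x^3 - 9x^2 - 3
image of x^4: -(3/2)x^4 - 12x^3 - 12x
image of x^5: (3/2)x^5 - 15x^4 - 30x^2 - 3
image of x^6: -(3/2)x^6 - 18x^5 - 60x^3 - 18x
each image's coordinates form column j of the matrix


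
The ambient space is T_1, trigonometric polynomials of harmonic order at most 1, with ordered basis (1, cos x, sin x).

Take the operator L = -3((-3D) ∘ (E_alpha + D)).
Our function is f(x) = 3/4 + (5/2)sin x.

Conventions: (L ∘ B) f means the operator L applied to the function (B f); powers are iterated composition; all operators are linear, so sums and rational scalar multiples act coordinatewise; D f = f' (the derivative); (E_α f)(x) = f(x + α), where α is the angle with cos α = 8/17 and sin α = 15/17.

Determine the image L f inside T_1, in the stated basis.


E_alpha f = 3/4 + (75/34)cos x + (20/17)sin x
D f = (5/2)cos x
(E_alpha + D) f = 3/4 + (80/17)cos x + (20/17)sin x
D (E_alpha + D) f = (20/17)cos x - (80/17)sin x
(-3D) (E_alpha + D) f = -(60/17)cos x + (240/17)sin x
(-3((-3D) ∘ (E_alpha + D))) f = (180/17)cos x - (720/17)sin x

g(x) = (180/17)cos x - (720/17)sin x


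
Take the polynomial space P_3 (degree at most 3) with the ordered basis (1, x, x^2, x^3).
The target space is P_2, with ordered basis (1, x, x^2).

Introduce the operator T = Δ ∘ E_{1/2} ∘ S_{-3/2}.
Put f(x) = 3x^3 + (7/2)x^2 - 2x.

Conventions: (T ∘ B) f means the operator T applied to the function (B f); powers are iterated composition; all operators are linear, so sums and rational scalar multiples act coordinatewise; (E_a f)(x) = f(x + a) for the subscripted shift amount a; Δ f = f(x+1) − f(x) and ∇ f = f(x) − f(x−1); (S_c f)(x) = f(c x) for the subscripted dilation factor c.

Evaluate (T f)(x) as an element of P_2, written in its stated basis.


S_{-3/2} f = -(81/8)x^3 + (63/8)x^2 + 3x
E_{1/2} S_{-3/2} f = -(81/8)x^3 - (117/16)x^2 + (105/32)x + 141/64
Δ E_{1/2} S_{-3/2} f = -(243/8)x^2 - 45x - 453/32

the image equals g(x) = -(243/8)x^2 - 45x - 453/32


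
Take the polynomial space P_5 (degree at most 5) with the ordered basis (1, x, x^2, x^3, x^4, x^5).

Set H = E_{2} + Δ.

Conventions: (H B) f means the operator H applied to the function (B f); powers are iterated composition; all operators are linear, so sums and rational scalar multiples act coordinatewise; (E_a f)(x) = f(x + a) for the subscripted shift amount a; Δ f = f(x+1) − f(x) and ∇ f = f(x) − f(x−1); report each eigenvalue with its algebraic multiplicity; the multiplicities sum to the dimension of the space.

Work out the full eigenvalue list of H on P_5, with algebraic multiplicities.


λ = 1 (multiplicity 6)

image of 1: 1
image of x: x + 3
image of x^2: x^2 + 6x + 5
image of x^3: x^3 + 9x^2 + 15x + 9
image of x^4: x^4 + 12x^3 + 30x^2 + 36x + 17
image of x^5: x^5 + 15x^4 + 50x^3 + 90x^2 + 85x + 33
the matrix is upper triangular; its diagonal is (1, 1, 1, 1, 1, 1)
for a triangular matrix the eigenvalues are the diagonal entries, with algebraic multiplicity their repetition count


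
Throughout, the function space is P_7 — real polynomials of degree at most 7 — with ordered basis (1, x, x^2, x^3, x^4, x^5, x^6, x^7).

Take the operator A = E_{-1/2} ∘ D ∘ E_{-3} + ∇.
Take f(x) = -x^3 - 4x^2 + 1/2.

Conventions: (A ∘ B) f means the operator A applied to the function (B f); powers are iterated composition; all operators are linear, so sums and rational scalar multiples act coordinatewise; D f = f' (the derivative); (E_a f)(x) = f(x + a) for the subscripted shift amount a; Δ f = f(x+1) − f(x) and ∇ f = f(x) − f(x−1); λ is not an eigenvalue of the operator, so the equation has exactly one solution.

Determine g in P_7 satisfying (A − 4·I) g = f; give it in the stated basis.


the result is g(x) = (1/4)x^3 + (11/8)x^2 - (1/8)x - 37/64

write g with unknown coordinates in the stated basis and equate coefficients in (A − 4·I) g = f
solving from the highest basis element down gives g = (1/4)x^3 + (11/8)x^2 - (1/8)x - 37/64
check: A g = (3/2)x^2 - (1/2)x - 29/16
so A g − 4·g = -x^3 - 4x^2 + 1/2 = f ✓


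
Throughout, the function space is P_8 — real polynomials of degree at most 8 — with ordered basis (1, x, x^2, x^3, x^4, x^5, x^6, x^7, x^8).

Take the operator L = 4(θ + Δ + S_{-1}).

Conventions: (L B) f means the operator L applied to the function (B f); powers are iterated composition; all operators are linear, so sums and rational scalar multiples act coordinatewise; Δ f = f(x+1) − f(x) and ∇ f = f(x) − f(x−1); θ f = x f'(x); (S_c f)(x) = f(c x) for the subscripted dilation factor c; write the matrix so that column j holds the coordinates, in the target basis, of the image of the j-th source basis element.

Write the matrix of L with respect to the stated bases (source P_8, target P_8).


image of 1: 4
image of x: 4
image of x^2: 12x^2 + 8x + 4
image of x^3: 8x^3 + 12x^2 + 12x + 4
image of x^4: 20x^4 + 16x^3 + 24x^2 + 16x + 4
image of x^5: 16x^5 + 20x^4 + 40x^3 + 40x^2 + 20x + 4
image of x^6: 28x^6 + 24x^5 + 60x^4 + 80x^3 + 60x^2 + 24x + 4
image of x^7: 24x^7 + 28x^6 + 84x^5 + 140x^4 + 140x^3 + 84x^2 + 28x + 4
image of x^8: 36x^8 + 32x^7 + 112x^6 + 224x^5 + 280x^4 + 224x^3 + 112x^2 + 32x + 4
each image's coordinates form column j of the matrix

the matrix is [[4, 4, 4, 4, 4, 4, 4, 4, 4]; [0, 0, 8, 12, 16, 20, 24, 28, 32]; [0, 0, 12, 12, 24, 40, 60, 84, 112]; [0, 0, 0, 8, 16, 40, 80, 140, 224]; [0, 0, 0, 0, 20, 20, 60, 140, 280]; [0, 0, 0, 0, 0, 16, 24, 84, 224]; [0, 0, 0, 0, 0, 0, 28, 28, 112]; [0, 0, 0, 0, 0, 0, 0, 24, 32]; [0, 0, 0, 0, 0, 0, 0, 0, 36]] (rows listed top to bottom)


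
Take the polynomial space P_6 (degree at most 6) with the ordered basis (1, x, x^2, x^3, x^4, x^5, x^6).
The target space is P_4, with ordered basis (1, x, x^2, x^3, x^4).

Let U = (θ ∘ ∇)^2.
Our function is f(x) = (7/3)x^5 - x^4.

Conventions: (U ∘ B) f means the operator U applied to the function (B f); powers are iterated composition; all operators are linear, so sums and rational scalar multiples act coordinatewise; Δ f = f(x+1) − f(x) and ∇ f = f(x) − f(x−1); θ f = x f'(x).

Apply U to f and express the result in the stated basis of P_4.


the image equals g(x) = 560x^3 - 1052x^2 + 550x

∇ f = (35/3)x^4 - (82/3)x^3 + (88/3)x^2 - (47/3)x + 10/3
θ ∇ f = (140/3)x^4 - 82x^3 + (176/3)x^2 - (47/3)x
∇ (θ ∘ ∇) f = (560/3)x^3 - 526x^2 + 550x - 203
θ ∇ (θ ∘ ∇) f = 560x^3 - 1052x^2 + 550x


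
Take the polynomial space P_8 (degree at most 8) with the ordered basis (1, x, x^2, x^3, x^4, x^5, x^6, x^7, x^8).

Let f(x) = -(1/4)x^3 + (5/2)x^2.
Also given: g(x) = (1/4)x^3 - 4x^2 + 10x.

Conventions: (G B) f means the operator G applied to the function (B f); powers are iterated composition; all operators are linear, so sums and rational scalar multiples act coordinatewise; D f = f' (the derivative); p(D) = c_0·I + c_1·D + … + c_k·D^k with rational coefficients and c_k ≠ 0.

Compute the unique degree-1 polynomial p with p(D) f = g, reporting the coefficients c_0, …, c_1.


D^0 f = -(1/4)x^3 + (5/2)x^2
D^1 f = -(3/4)x^2 + 5x
matching coefficients of g against c_0 f + c_1 Df + … from the top degree down determines the c_i
solution: c_0 = -1, c_1 = 2

p(D) = -I + 2·D, i.e. c_0 = -1, c_1 = 2


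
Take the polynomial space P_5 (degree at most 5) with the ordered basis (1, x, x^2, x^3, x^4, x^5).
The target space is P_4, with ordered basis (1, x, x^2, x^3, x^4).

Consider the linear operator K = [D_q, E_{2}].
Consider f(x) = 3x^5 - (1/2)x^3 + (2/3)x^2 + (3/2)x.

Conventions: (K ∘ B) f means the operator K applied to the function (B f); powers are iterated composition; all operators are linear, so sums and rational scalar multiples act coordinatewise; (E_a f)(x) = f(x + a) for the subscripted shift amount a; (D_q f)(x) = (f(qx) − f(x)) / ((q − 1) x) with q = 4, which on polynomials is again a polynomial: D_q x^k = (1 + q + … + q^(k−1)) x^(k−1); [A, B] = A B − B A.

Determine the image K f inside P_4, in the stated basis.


g(x) = -5634x^3 - 22032x^2 - 31509x - 16096

E_{2} f = 3x^5 + 30x^4 + (239/2)x^3 + (713/3)x^2 + (1429/6)x + 293/3
D_q E_{2} f = 1023x^4 + 2550x^3 + (5019/2)x^2 + (3565/3)x + 1429/6
D_q f = 1023x^4 - (21/2)x^2 + (10/3)x + 3/2
E_{2} D_q f = 1023x^4 + 8184x^3 + (49083/2)x^2 + (98092/3)x + 98005/6
[D_q, E_{2}] f = -5634x^3 - 22032x^2 - 31509x - 16096


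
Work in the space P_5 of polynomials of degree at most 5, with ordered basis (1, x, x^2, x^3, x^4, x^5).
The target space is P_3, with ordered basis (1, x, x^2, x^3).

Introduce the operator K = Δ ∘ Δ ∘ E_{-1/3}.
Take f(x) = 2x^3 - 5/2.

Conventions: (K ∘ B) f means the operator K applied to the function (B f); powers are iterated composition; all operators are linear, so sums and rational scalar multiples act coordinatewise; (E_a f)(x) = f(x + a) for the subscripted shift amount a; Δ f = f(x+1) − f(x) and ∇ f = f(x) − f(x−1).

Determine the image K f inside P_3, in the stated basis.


E_{-1/3} f = 2x^3 - 2x^2 + (2/3)x - 139/54
Δ E_{-1/3} f = 6x^2 + 2x + 2/3
Δ Δ E_{-1/3} f = 12x + 8

the result is g(x) = 12x + 8


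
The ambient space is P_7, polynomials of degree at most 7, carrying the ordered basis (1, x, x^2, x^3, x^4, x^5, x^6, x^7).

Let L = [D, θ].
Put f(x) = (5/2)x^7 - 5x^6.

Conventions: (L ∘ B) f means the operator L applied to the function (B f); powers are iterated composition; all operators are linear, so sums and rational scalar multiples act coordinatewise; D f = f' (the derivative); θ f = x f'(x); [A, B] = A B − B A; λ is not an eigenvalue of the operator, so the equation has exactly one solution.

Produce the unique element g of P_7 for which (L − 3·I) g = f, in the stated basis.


the image equals g(x) = -(5/6)x^7 - (5/18)x^6 - (5/9)x^5 - (25/27)x^4 - (100/81)x^3 - (100/81)x^2 - (200/243)x - 200/729

write g with unknown coordinates in the stated basis and equate coefficients in (L − 3·I) g = f
solving from the highest basis element down gives g = -(5/6)x^7 - (5/18)x^6 - (5/9)x^5 - (25/27)x^4 - (100/81)x^3 - (100/81)x^2 - (200/243)x - 200/729
check: L g = -(35/6)x^6 - (5/3)x^5 - (25/9)x^4 - (100/27)x^3 - (100/27)x^2 - (200/81)x - 200/243
so L g − 3·g = (5/2)x^7 - 5x^6 = f ✓


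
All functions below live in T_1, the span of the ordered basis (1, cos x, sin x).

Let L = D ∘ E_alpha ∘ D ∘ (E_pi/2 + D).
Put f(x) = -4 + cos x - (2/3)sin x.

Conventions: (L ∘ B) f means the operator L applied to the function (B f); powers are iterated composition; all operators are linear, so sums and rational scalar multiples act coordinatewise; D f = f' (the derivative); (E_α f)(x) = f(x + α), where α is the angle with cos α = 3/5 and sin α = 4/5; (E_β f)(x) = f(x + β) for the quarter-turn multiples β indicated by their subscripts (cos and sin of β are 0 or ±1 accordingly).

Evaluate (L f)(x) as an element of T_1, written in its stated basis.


the result is g(x) = (12/5)cos x + (2/15)sin x

E_pi/2 f = -4 - (2/3)cos x - sin x
D f = -(2/3)cos x - sin x
(E_pi/2 + D) f = -4 - (4/3)cos x - 2sin x
D (E_pi/2 + D) f = -2cos x + (4/3)sin x
E_alpha D (E_pi/2 + D) f = -(2/15)cos x + (12/5)sin x
D E_alpha D (E_pi/2 + D) f = (12/5)cos x + (2/15)sin x


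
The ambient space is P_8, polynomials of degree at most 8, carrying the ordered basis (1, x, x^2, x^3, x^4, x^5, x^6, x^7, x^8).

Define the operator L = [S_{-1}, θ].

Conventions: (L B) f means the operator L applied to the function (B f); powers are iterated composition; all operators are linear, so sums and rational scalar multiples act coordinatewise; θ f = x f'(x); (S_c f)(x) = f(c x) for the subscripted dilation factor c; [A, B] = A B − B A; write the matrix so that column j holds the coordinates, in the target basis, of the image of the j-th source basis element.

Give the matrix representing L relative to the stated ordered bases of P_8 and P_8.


image of 1: 0
image of x: 0
image of x^2: 0
image of x^3: 0
image of x^4: 0
image of x^5: 0
image of x^6: 0
image of x^7: 0
image of x^8: 0
each image's coordinates form column j of the matrix

the matrix is [[0, 0, 0, 0, 0, 0, 0, 0, 0]; [0, 0, 0, 0, 0, 0, 0, 0, 0]; [0, 0, 0, 0, 0, 0, 0, 0, 0]; [0, 0, 0, 0, 0, 0, 0, 0, 0]; [0, 0, 0, 0, 0, 0, 0, 0, 0]; [0, 0, 0, 0, 0, 0, 0, 0, 0]; [0, 0, 0, 0, 0, 0, 0, 0, 0]; [0, 0, 0, 0, 0, 0, 0, 0, 0]; [0, 0, 0, 0, 0, 0, 0, 0, 0]] (rows listed top to bottom)


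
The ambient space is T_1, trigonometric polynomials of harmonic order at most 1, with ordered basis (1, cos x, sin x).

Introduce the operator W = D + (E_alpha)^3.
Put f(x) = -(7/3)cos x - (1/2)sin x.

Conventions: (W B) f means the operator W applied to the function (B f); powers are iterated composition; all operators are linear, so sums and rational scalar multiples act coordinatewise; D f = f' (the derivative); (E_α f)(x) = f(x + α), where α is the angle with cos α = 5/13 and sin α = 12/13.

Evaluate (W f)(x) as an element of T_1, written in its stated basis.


D f = -(1/2)cos x + (7/3)sin x
E_alpha f = -(53/39)cos x + (51/26)sin x
E_alpha E_alpha f = (653/507)cos x + (679/338)sin x
E_alpha E_alpha E_alpha f = (15487/6591)cos x - (1829/4394)sin x
(D + (E_alpha)^3) f = (24383/13182)cos x + (25271/13182)sin x

the image equals g(x) = (24383/13182)cos x + (25271/13182)sin x


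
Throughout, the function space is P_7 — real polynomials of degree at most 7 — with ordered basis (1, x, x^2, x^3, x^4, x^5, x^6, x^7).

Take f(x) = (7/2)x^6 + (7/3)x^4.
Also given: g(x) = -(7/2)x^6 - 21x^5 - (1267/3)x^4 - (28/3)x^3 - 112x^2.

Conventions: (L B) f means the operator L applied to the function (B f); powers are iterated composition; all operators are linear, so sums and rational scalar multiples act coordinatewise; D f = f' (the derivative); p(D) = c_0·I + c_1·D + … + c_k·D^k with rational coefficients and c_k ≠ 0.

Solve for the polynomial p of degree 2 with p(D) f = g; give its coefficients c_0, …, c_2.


D^0 f = (7/2)x^6 + (7/3)x^4
D^1 f = 21x^5 + (28/3)x^3
D^2 f = 105x^4 + 28x^2
matching coefficients of g against c_0 f + c_1 Df + … from the top degree down determines the c_i
solution: c_0 = -1, c_1 = -1, c_2 = -4

p(D) = -I − D − 4·D^2, i.e. c_0 = -1, c_1 = -1, c_2 = -4


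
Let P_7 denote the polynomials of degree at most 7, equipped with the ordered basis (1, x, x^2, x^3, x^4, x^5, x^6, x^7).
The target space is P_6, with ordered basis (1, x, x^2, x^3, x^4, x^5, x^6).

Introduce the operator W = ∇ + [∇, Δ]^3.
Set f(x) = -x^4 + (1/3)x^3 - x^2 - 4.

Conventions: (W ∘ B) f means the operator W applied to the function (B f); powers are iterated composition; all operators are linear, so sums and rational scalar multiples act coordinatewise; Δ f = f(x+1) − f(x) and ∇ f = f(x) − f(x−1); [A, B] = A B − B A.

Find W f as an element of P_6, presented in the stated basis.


∇ f = -4x^3 + 7x^2 - 7x + 7/3
Δ f = -4x^3 - 5x^2 - 5x - 5/3
∇ Δ f = -12x^2 + 2x - 4
∇ f = -4x^3 + 7x^2 - 7x + 7/3
Δ ∇ f = -12x^2 + 2x - 4
[∇, Δ] f = 0
Δ [∇, Δ] f = 0
∇ Δ [∇, Δ] f = 0
∇ [∇, Δ] f = 0
Δ ∇ [∇, Δ] f = 0
[∇, Δ] [∇, Δ] f = 0
Δ [∇, Δ] [∇, Δ] f = 0
∇ Δ [∇, Δ] [∇, Δ] f = 0
∇ [∇, Δ] [∇, Δ] f = 0
Δ ∇ [∇, Δ] [∇, Δ] f = 0
[∇, Δ] [∇, Δ] [∇, Δ] f = 0
(∇ + [∇, Δ]^3) f = -4x^3 + 7x^2 - 7x + 7/3

g(x) = -4x^3 + 7x^2 - 7x + 7/3


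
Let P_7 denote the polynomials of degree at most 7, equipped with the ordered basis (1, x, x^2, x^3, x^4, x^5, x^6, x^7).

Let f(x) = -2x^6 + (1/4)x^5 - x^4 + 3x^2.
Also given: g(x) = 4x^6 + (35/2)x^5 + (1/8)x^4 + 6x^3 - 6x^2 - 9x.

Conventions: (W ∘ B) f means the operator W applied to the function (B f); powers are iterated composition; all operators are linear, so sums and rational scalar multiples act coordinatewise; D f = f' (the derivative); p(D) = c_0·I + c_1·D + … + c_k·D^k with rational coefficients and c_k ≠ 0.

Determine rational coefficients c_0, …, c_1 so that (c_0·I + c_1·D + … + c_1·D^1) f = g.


c_0 = -2, c_1 = -3/2

D^0 f = -2x^6 + (1/4)x^5 - x^4 + 3x^2
D^1 f = -12x^5 + (5/4)x^4 - 4x^3 + 6x
matching coefficients of g against c_0 f + c_1 Df + … from the top degree down determines the c_i
solution: c_0 = -2, c_1 = -3/2


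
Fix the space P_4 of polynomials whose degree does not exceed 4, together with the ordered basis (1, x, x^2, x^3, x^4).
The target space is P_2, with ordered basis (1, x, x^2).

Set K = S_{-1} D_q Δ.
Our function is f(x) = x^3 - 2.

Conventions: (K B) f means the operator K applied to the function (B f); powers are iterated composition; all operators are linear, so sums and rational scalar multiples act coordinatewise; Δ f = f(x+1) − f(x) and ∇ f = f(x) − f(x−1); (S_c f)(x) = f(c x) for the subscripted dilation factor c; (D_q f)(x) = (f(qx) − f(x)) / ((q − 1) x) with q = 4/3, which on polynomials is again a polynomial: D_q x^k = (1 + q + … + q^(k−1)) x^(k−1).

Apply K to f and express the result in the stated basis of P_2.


Δ f = 3x^2 + 3x + 1
D_q Δ f = 7x + 3
S_{-1} D_q Δ f = -7x + 3

the image equals g(x) = -7x + 3


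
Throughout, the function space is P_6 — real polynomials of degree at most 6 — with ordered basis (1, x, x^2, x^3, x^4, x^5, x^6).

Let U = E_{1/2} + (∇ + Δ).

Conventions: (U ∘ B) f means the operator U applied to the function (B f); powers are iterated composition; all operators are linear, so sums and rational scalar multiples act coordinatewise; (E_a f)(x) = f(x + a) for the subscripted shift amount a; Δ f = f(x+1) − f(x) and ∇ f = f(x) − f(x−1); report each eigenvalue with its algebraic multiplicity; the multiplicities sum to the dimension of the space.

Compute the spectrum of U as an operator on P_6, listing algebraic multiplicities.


image of 1: 1
image of x: x + 5/2
image of x^2: x^2 + 5x + 1/4
image of x^3: x^3 + (15/2)x^2 + (3/4)x + 17/8
image of x^4: x^4 + 10x^3 + (3/2)x^2 + (17/2)x + 1/16
image of x^5: x^5 + (25/2)x^4 + (5/2)x^3 + (85/4)x^2 + (5/16)x + 65/32
image of x^6: x^6 + 15x^5 + (15/4)x^4 + (85/2)x^3 + (15/16)x^2 + (195/16)x + 1/64
the matrix is upper triangular; its diagonal is (1, 1, 1, 1, 1, 1, 1)
for a triangular matrix the eigenvalues are the diagonal entries, with algebraic multiplicity their repetition count

λ = 1 (multiplicity 7)


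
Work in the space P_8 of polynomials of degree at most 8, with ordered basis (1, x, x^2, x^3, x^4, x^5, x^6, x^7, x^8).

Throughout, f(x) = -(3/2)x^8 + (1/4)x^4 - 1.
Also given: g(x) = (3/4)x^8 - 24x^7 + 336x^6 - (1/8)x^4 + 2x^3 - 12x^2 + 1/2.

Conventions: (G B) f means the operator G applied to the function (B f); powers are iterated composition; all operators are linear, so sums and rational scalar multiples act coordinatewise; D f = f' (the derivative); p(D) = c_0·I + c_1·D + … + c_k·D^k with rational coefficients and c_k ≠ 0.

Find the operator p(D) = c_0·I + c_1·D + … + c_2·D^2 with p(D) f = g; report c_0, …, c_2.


c_0 = -1/2, c_1 = 2, c_2 = -4

D^0 f = -(3/2)x^8 + (1/4)x^4 - 1
D^1 f = -12x^7 + x^3
D^2 f = -84x^6 + 3x^2
matching coefficients of g against c_0 f + c_1 Df + … from the top degree down determines the c_i
solution: c_0 = -1/2, c_1 = 2, c_2 = -4


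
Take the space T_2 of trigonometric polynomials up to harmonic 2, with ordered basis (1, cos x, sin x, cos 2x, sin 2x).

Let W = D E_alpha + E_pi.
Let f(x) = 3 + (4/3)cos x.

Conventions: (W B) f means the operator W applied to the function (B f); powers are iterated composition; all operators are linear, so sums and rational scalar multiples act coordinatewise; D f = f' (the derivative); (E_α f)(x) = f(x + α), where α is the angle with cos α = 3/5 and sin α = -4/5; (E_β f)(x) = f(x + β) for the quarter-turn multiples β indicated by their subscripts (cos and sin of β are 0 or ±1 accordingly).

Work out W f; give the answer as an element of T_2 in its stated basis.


E_alpha f = 3 + (4/5)cos x + (16/15)sin x
D E_alpha f = (16/15)cos x - (4/5)sin x
E_pi f = 3 - (4/3)cos x
(D E_alpha + E_pi) f = 3 - (4/15)cos x - (4/5)sin x

the image equals g(x) = 3 - (4/15)cos x - (4/5)sin x


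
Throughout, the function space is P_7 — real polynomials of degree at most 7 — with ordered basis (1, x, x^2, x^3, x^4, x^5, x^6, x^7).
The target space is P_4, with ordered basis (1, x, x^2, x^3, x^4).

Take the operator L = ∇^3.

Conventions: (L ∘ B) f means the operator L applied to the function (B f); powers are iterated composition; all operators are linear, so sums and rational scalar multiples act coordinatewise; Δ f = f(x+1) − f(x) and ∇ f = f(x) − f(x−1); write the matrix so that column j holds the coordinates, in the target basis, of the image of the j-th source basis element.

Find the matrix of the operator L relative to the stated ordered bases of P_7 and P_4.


image of 1: 0
image of x: 0
image of x^2: 0
image of x^3: 6
image of x^4: 24x - 36
image of x^5: 60x^2 - 180x + 150
image of x^6: 120x^3 - 540x^2 + 900x - 540
image of x^7: 210x^4 - 1260x^3 + 3150x^2 - 3780x + 1806
each image's coordinates form column j of the matrix

the matrix is [[0, 0, 0, 6, -36, 150, -540, 1806]; [0, 0, 0, 0, 24, -180, 900, -3780]; [0, 0, 0, 0, 0, 60, -540, 3150]; [0, 0, 0, 0, 0, 0, 120, -1260]; [0, 0, 0, 0, 0, 0, 0, 210]] (rows listed top to bottom)


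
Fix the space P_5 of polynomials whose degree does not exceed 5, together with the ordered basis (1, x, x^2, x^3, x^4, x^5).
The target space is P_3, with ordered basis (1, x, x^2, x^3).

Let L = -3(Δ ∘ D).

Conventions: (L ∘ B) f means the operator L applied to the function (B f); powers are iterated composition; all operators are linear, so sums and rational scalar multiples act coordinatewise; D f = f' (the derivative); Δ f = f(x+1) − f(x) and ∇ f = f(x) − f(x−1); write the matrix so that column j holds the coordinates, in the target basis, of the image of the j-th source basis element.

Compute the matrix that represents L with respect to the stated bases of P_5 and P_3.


image of 1: 0
image of x: 0
image of x^2: -6
image of x^3: -18x - 9
image of x^4: -36x^2 - 36x - 12
image of x^5: -60x^3 - 90x^2 - 60x - 15
each image's coordinates form column j of the matrix

the matrix is [[0, 0, -6, -9, -12, -15]; [0, 0, 0, -18, -36, -60]; [0, 0, 0, 0, -36, -90]; [0, 0, 0, 0, 0, -60]] (rows listed top to bottom)


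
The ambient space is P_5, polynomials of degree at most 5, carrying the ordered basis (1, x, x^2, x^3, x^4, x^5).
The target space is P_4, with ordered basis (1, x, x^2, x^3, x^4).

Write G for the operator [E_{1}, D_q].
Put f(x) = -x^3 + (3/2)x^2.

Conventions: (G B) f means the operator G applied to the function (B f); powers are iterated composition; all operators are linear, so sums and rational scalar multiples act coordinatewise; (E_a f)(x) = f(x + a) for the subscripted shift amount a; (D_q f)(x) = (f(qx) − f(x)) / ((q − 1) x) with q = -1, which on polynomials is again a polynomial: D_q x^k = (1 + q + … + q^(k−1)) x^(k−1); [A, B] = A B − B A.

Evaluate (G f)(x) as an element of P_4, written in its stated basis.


D_q f = -x^2
E_{1} D_q f = -x^2 - 2x - 1
E_{1} f = -x^3 - (3/2)x^2 + 1/2
D_q E_{1} f = -x^2
[E_{1}, D_q] f = -2x - 1

the result is g(x) = -2x - 1


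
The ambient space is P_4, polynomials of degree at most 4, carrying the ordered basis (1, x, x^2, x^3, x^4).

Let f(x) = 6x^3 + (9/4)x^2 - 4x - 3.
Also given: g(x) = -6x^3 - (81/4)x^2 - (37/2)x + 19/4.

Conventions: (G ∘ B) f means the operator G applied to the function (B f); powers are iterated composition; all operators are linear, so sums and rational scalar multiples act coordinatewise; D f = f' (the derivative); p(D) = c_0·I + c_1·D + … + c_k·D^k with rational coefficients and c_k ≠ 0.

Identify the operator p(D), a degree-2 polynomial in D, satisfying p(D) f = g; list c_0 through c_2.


D^0 f = 6x^3 + (9/4)x^2 - 4x - 3
D^1 f = 18x^2 + (9/2)x - 4
D^2 f = 36x + 9/2
matching coefficients of g against c_0 f + c_1 Df + … from the top degree down determines the c_i
solution: c_0 = -1, c_1 = -1, c_2 = -1/2

p(D) = -I − D − (1/2)·D^2, i.e. c_0 = -1, c_1 = -1, c_2 = -1/2


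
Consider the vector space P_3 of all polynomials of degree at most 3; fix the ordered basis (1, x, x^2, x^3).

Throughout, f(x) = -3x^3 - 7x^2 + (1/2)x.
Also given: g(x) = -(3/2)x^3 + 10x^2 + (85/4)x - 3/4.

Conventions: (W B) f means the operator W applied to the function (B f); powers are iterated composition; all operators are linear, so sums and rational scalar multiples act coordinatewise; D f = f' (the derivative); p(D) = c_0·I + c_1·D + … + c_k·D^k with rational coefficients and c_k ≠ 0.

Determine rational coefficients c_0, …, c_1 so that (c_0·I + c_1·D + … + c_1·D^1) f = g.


D^0 f = -3x^3 - 7x^2 + (1/2)x
D^1 f = -9x^2 - 14x + 1/2
matching coefficients of g against c_0 f + c_1 Df + … from the top degree down determines the c_i
solution: c_0 = 1/2, c_1 = -3/2

c_0 = 1/2, c_1 = -3/2


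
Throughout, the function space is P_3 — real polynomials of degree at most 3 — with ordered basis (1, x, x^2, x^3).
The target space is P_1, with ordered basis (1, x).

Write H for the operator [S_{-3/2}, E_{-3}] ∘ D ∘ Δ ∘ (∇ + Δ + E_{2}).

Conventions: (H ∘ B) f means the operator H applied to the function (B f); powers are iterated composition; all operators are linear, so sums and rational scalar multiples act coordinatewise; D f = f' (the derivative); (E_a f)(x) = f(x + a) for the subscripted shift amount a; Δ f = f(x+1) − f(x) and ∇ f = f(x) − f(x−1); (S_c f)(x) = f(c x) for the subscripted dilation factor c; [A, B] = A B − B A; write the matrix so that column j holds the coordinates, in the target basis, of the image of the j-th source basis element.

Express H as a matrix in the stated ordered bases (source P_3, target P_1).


image of 1: 0
image of x: 0
image of x^2: 0
image of x^3: -45
each image's coordinates form column j of the matrix

the matrix is [[0, 0, 0, -45]; [0, 0, 0, 0]] (rows listed top to bottom)


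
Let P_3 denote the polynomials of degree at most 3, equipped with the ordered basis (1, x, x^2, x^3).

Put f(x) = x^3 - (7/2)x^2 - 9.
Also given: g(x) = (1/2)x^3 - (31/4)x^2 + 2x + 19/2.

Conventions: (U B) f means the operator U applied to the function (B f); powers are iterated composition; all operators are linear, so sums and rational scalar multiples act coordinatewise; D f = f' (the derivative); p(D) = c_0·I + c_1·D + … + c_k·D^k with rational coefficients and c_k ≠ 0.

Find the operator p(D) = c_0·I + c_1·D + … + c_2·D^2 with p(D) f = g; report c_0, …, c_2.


c_0 = 1/2, c_1 = -2, c_2 = -2

D^0 f = x^3 - (7/2)x^2 - 9
D^1 f = 3x^2 - 7x
D^2 f = 6x - 7
matching coefficients of g against c_0 f + c_1 Df + … from the top degree down determines the c_i
solution: c_0 = 1/2, c_1 = -2, c_2 = -2


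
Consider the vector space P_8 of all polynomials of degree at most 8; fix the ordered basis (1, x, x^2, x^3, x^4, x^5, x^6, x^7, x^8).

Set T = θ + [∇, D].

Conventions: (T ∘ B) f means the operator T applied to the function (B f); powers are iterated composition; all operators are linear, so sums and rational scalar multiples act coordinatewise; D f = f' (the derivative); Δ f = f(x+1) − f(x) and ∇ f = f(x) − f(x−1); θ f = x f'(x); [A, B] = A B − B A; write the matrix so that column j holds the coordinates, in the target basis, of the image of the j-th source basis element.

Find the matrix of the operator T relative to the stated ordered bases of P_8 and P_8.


image of 1: 0
image of x: x
image of x^2: 2x^2
image of x^3: 3x^3
image of x^4: 4x^4
image of x^5: 5x^5
image of x^6: 6x^6
image of x^7: 7x^7
image of x^8: 8x^8
each image's coordinates form column j of the matrix

the matrix is [[0, 0, 0, 0, 0, 0, 0, 0, 0]; [0, 1, 0, 0, 0, 0, 0, 0, 0]; [0, 0, 2, 0, 0, 0, 0, 0, 0]; [0, 0, 0, 3, 0, 0, 0, 0, 0]; [0, 0, 0, 0, 4, 0, 0, 0, 0]; [0, 0, 0, 0, 0, 5, 0, 0, 0]; [0, 0, 0, 0, 0, 0, 6, 0, 0]; [0, 0, 0, 0, 0, 0, 0, 7, 0]; [0, 0, 0, 0, 0, 0, 0, 0, 8]] (rows listed top to bottom)


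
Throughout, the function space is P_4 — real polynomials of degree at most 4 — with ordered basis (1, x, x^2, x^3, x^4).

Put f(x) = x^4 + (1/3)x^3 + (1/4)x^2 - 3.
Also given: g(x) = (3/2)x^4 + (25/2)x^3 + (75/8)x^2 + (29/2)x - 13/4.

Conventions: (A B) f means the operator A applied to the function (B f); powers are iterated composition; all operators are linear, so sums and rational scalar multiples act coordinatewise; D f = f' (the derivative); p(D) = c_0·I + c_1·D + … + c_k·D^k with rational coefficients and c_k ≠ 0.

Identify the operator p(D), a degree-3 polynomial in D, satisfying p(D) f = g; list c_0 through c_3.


D^0 f = x^4 + (1/3)x^3 + (1/4)x^2 - 3
D^1 f = 4x^3 + x^2 + (1/2)x
D^2 f = 12x^2 + 2x + 1/2
D^3 f = 24x + 2
matching coefficients of g against c_0 f + c_1 Df + … from the top degree down determines the c_i
solution: c_0 = 3/2, c_1 = 3, c_2 = 1/2, c_3 = 1/2

p(D) = (3/2)·I + 3·D + (1/2)·D^2 + (1/2)·D^3, i.e. c_0 = 3/2, c_1 = 3, c_2 = 1/2, c_3 = 1/2


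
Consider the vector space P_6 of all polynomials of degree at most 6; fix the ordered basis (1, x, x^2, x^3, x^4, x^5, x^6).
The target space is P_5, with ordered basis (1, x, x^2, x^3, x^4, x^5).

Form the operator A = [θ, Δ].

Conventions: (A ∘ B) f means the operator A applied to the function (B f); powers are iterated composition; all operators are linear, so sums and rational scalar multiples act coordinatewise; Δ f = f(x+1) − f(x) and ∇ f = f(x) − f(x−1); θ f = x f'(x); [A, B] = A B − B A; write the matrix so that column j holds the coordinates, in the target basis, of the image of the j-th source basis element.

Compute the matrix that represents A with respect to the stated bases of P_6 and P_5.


image of 1: 0
image of x: -1
image of x^2: -2x - 2
image of x^3: -3x^2 - 6x - 3
image of x^4: -4x^3 - 12x^2 - 12x - 4
image of x^5: -5x^4 - 20x^3 - 30x^2 - 20x - 5
image of x^6: -6x^5 - 30x^4 - 60x^3 - 60x^2 - 30x - 6
each image's coordinates form column j of the matrix

the matrix is [[0, -1, -2, -3, -4, -5, -6]; [0, 0, -2, -6, -12, -20, -30]; [0, 0, 0, -3, -12, -30, -60]; [0, 0, 0, 0, -4, -20, -60]; [0, 0, 0, 0, 0, -5, -30]; [0, 0, 0, 0, 0, 0, -6]] (rows listed top to bottom)
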